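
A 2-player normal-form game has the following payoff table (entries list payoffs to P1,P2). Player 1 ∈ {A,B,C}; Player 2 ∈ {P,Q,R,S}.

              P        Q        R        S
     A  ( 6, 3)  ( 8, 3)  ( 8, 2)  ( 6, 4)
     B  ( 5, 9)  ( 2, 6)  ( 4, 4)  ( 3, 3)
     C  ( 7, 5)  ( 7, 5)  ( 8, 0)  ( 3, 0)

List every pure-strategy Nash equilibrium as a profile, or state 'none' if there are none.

PSNE = {(A,S), (C,P)}

(A,P): not NE [P1→C gives 7>6; P2→S gives 4>3]
(A,Q): not NE [P2→S gives 4>3]
(A,R): not NE [P2→S gives 4>2]
(A,S): NE
(B,P): not NE [P1→C gives 7>5]
(B,Q): not NE [P1→A gives 8>2; P2→P gives 9>6]
(B,R): not NE [P1→C gives 8>4; P2→P gives 9>4]
(B,S): not NE [P1→A gives 6>3; P2→P gives 9>3]
(C,P): NE
(C,Q): not NE [P1→A gives 8>7]
(C,R): not NE [P2→Q gives 5>0]
(C,S): not NE [P1→A gives 6>3; P2→Q gives 5>0]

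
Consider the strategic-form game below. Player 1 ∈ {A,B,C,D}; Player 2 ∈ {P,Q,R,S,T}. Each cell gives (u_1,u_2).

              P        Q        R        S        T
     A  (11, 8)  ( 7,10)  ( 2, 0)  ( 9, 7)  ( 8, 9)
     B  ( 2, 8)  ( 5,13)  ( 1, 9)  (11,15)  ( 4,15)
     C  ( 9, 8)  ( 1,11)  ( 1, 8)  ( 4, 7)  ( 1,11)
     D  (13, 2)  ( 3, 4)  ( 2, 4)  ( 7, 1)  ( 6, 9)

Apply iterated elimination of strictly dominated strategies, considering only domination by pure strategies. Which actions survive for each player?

IESDS → P1:{A,B} P2:{Q,S,T}

P1 drop C (A beats it: P:11>9 Q:7>1 R:2>1 S:9>4 T:8>1)
P2 drop P (Q beats it: A:10>8 B:13>8 D:4>2)
P2 drop R (T beats it: A:9>0 B:15>9 D:9>4)
P1 drop D (A beats it: Q:7>3 S:9>7 T:8>6)
P1→{A,B} P2→{Q,S,T}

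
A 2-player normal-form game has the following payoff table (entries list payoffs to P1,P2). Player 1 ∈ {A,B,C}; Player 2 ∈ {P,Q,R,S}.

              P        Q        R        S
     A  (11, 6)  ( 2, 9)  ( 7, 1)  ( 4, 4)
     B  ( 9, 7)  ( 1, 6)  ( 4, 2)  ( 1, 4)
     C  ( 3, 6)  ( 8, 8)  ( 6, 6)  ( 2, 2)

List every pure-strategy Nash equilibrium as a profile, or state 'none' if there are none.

PSNE = {(C,Q)}

(A,P): not NE [P2→Q gives 9>6]
(A,Q): not NE [P1→C gives 8>2]
(A,R): not NE [P2→Q gives 9>1]
(A,S): not NE [P2→Q gives 9>4]
(B,P): not NE [P1→A gives 11>9]
(B,Q): not NE [P1→C gives 8>1; P2→P gives 7>6]
(B,R): not NE [P1→A gives 7>4; P2→P gives 7>2]
(B,S): not NE [P1→A gives 4>1; P2→P gives 7>4]
(C,P): not NE [P1→A gives 11>3; P2→Q gives 8>6]
(C,Q): NE
(C,R): not NE [P1→A gives 7>6; P2→Q gives 8>6]
(C,S): not NE [P1→A gives 4>2; P2→Q gives 8>2]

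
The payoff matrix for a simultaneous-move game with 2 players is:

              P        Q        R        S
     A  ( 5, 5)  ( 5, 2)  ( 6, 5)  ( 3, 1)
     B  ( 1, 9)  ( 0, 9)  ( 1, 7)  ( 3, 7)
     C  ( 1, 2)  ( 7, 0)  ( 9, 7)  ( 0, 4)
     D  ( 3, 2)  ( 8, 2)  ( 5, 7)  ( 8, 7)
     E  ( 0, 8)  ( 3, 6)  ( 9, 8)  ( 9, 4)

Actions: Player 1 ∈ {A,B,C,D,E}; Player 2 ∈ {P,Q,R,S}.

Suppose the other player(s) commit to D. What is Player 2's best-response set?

u_2(P vs D) = 2
u_2(Q vs D) = 2
u_2(R vs D) = 7
u_2(S vs D) = 7
max payoff 7 at {R,S}

P2 best: {R,S}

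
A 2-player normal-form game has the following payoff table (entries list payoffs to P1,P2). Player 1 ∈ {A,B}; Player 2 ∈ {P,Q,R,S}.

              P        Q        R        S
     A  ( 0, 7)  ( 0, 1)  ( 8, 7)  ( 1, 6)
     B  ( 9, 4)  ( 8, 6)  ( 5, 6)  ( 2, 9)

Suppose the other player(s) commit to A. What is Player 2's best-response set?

u_2(P vs A) = 7
u_2(Q vs A) = 1
u_2(R vs A) = 7
u_2(S vs A) = 6
max payoff 7 at {P,R}

BR_2 = {P,R}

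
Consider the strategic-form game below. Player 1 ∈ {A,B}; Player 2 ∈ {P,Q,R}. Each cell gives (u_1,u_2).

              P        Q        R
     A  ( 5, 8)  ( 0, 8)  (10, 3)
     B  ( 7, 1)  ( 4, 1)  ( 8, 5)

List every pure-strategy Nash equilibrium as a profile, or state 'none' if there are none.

No pure NE.

(A,P): not NE [P1→B gives 7>5]
(A,Q): not NE [P1→B gives 4>0]
(A,R): not NE [P2→Q gives 8>3]
(B,P): not NE [P2→R gives 5>1]
(B,Q): not NE [P2→R gives 5>1]
(B,R): not NE [P1→A gives 10>8]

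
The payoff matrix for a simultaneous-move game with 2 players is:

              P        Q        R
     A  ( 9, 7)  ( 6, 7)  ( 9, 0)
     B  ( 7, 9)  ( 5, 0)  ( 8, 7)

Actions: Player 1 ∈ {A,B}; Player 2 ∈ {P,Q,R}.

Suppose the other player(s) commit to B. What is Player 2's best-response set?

u_2(P vs B) = 9
u_2(Q vs B) = 0
u_2(R vs B) = 7
max payoff 9 at {P}

P2 best: {P}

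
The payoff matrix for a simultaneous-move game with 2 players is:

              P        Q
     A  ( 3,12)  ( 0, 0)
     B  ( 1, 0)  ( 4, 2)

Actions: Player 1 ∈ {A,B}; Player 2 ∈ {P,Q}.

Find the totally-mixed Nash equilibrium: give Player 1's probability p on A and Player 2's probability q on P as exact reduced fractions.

p=1/7, q=2/3

P1 indiff ⇒ q·3+(1-q)·0 = q·1+(1-q)·4 ⇒ q(2) = (1-q)(4) ⇒ q = 2/3
P2 indiff ⇒ p·12+(1-p)·0 = p·0+(1-p)·2 ⇒ p(12) = (1-p)(2) ⇒ p = 1/7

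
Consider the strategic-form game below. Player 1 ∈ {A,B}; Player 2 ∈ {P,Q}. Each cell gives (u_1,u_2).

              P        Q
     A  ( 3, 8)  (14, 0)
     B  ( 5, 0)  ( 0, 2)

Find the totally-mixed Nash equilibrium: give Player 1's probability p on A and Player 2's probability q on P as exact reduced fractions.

P1 indiff ⇒ q·3+(1-q)·14 = q·5+(1-q)·0 ⇒ q(-2) = (1-q)(-14) ⇒ q = 7/8
P2 indiff ⇒ p·8+(1-p)·0 = p·0+(1-p)·2 ⇒ p(8) = (1-p)(2) ⇒ p = 1/5

(p,q) = (1/5, 7/8)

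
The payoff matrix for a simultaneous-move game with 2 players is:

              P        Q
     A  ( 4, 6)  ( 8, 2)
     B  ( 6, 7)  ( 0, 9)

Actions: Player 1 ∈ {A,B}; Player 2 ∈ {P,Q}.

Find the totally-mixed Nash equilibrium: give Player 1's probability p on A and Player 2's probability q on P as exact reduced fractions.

P1 indiff ⇒ q·4+(1-q)·8 = q·6+(1-q)·0 ⇒ q(-2) = (1-q)(-8) ⇒ q = 4/5
P2 indiff ⇒ p·6+(1-p)·7 = p·2+(1-p)·9 ⇒ p(4) = (1-p)(2) ⇒ p = 1/3

p=1/3, q=4/5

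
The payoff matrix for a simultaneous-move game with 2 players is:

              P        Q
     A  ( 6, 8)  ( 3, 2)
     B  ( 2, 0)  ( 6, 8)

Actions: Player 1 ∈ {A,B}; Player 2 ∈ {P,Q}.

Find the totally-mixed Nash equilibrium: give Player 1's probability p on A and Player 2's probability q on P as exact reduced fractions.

P1 indiff ⇒ q·6+(1-q)·3 = q·2+(1-q)·6 ⇒ q(4) = (1-q)(3) ⇒ q = 3/7
P2 indiff ⇒ p·8+(1-p)·0 = p·2+(1-p)·8 ⇒ p(6) = (1-p)(8) ⇒ p = 4/7

(p,q) = (4/7, 3/7)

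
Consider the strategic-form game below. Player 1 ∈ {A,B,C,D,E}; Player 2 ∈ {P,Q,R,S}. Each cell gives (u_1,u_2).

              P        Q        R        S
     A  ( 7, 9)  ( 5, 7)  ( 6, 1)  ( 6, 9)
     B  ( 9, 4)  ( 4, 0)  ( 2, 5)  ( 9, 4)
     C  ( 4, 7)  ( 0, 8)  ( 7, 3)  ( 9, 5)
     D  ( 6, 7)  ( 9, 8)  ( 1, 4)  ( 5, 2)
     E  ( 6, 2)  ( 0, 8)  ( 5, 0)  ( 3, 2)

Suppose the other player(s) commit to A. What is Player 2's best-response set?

u_2(P vs A) = 9
u_2(Q vs A) = 7
u_2(R vs A) = 1
u_2(S vs A) = 9
max payoff 9 at {P,S}

P2 best: {P,S}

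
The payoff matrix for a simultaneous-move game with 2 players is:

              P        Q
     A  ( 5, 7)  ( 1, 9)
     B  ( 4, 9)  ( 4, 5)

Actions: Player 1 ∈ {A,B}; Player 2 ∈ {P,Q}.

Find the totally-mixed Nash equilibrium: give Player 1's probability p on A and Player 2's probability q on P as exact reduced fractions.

P1 indiff ⇒ q·5+(1-q)·1 = q·4+(1-q)·4 ⇒ q(1) = (1-q)(3) ⇒ q = 3/4
P2 indiff ⇒ p·7+(1-p)·9 = p·9+(1-p)·5 ⇒ p(-2) = (1-p)(-4) ⇒ p = 2/3

P1 mixes 2/3 on A; P2 mixes 3/4 on P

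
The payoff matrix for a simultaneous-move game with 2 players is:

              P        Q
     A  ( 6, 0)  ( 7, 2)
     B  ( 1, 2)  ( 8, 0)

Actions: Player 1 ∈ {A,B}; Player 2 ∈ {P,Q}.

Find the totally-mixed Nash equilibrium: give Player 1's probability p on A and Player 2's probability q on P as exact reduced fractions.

P1 indiff ⇒ q·6+(1-q)·7 = q·1+(1-q)·8 ⇒ q(5) = (1-q)(1) ⇒ q = 1/6
P2 indiff ⇒ p·0+(1-p)·2 = p·2+(1-p)·0 ⇒ p(-2) = (1-p)(-2) ⇒ p = 1/2

(p,q) = (1/2, 1/6)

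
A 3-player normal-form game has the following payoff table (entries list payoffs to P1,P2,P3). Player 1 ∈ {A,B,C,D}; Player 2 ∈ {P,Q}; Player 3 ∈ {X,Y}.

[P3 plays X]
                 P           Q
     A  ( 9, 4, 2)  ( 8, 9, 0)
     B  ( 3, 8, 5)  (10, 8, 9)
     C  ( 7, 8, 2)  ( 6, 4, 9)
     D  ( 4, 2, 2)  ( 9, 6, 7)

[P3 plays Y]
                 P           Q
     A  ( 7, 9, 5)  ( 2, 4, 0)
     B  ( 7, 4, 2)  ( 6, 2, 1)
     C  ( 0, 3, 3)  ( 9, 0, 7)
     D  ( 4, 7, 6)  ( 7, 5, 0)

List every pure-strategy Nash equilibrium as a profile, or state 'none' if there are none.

(A,P,X): not NE [P2→Q gives 9>4; P3→Y gives 5>2]
(A,P,Y): NE
(A,Q,X): not NE [P1→B gives 10>8]
(A,Q,Y): not NE [P1→C gives 9>2; P2→P gives 9>4]
(B,P,X): not NE [P1→A gives 9>3]
(B,P,Y): not NE [P3→X gives 5>2]
(B,Q,X): NE
(B,Q,Y): not NE [P1→C gives 9>6; P2→P gives 4>2; P3→X gives 9>1]
(C,P,X): not NE [P1→A gives 9>7; P3→Y gives 3>2]
(C,P,Y): not NE [P1→B gives 7>0]
(C,Q,X): not NE [P1→B gives 10>6; P2→P gives 8>4]
(C,Q,Y): not NE [P2→P gives 3>0; P3→X gives 9>7]
(D,P,X): not NE [P1→A gives 9>4; P2→Q gives 6>2; P3→Y gives 6>2]
(D,P,Y): not NE [P1→B gives 7>4]
(D,Q,X): not NE [P1→B gives 10>9]
(D,Q,Y): not NE [P1→C gives 9>7; P2→P gives 7>5; P3→X gives 7>0]

Nash profiles: (A,P,Y), (B,Q,X)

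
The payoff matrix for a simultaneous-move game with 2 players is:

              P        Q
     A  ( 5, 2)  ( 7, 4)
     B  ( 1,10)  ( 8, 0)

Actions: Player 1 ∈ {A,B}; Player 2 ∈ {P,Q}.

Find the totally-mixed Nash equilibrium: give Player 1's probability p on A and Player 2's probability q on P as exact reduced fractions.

P1 indiff ⇒ q·5+(1-q)·7 = q·1+(1-q)·8 ⇒ q(4) = (1-q)(1) ⇒ q = 1/5
P2 indiff ⇒ p·2+(1-p)·10 = p·4+(1-p)·0 ⇒ p(-2) = (1-p)(-10) ⇒ p = 5/6

(p,q) = (5/6, 1/5)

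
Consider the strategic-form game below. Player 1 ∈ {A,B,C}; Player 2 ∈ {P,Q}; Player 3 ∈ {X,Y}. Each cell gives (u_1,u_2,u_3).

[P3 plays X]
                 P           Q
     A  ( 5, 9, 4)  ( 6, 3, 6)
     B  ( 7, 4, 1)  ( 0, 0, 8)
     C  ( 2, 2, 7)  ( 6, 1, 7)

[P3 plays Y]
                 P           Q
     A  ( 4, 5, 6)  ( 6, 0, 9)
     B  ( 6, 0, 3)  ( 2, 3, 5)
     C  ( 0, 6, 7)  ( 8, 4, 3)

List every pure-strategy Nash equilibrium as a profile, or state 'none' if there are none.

PSNE: ∅

(A,P,X): not NE [P1→B gives 7>5; P3→Y gives 6>4]
(A,P,Y): not NE [P1→B gives 6>4]
(A,Q,X): not NE [P2→P gives 9>3; P3→Y gives 9>6]
(A,Q,Y): not NE [P1→C gives 8>6; P2→P gives 5>0]
(B,P,X): not NE [P3→Y gives 3>1]
(B,P,Y): not NE [P2→Q gives 3>0]
(B,Q,X): not NE [P1→C gives 6>0; P2→P gives 4>0]
(B,Q,Y): not NE [P1→C gives 8>2; P3→X gives 8>5]
(C,P,X): not NE [P1→B gives 7>2]
(C,P,Y): not NE [P1→B gives 6>0]
(C,Q,X): not NE [P2→P gives 2>1]
(C,Q,Y): not NE [P2→P gives 6>4; P3→X gives 7>3]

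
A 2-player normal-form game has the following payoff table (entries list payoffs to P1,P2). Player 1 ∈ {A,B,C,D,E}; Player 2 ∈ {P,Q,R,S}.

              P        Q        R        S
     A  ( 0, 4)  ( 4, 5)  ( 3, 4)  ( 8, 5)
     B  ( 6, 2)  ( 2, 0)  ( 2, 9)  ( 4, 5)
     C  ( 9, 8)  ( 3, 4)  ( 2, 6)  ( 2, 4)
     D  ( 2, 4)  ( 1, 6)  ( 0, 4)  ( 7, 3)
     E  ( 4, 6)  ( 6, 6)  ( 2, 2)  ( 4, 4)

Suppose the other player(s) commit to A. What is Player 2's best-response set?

BR_2 = {Q,S}

u_2(P vs A) = 4
u_2(Q vs A) = 5
u_2(R vs A) = 4
u_2(S vs A) = 5
max payoff 5 at {Q,S}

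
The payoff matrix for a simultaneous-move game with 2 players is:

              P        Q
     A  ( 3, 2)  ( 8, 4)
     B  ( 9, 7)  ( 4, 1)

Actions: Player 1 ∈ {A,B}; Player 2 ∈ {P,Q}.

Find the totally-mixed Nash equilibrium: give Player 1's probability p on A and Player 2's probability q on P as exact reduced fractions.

P1 indiff ⇒ q·3+(1-q)·8 = q·9+(1-q)·4 ⇒ q(-6) = (1-q)(-4) ⇒ q = 2/5
P2 indiff ⇒ p·2+(1-p)·7 = p·4+(1-p)·1 ⇒ p(-2) = (1-p)(-6) ⇒ p = 3/4

P1 mixes 3/4 on A; P2 mixes 2/5 on P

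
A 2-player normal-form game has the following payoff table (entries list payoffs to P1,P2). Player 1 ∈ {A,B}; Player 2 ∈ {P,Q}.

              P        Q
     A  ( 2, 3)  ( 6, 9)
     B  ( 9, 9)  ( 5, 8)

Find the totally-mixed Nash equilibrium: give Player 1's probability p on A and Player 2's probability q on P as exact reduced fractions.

P1 indiff ⇒ q·2+(1-q)·6 = q·9+(1-q)·5 ⇒ q(-7) = (1-q)(-1) ⇒ q = 1/8
P2 indiff ⇒ p·3+(1-p)·9 = p·9+(1-p)·8 ⇒ p(-6) = (1-p)(-1) ⇒ p = 1/7

P1 mixes 1/7 on A; P2 mixes 1/8 on P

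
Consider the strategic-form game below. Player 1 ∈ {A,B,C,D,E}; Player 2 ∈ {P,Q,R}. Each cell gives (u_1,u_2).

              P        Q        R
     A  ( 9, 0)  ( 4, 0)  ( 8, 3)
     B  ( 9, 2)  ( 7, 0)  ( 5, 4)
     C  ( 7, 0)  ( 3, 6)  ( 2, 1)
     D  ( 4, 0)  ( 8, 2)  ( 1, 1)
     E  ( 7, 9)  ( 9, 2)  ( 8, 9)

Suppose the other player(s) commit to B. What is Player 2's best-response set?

u_2(P vs B) = 2
u_2(Q vs B) = 0
u_2(R vs B) = 4
max payoff 4 at {R}

argmax u_2 = {R}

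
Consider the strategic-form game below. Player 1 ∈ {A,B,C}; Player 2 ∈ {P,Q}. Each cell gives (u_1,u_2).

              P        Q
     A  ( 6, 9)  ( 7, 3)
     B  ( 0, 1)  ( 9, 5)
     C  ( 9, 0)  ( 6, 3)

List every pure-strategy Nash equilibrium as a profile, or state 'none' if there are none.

(A,P): not NE [P1→C gives 9>6]
(A,Q): not NE [P1→B gives 9>7; P2→P gives 9>3]
(B,P): not NE [P1→C gives 9>0; P2→Q gives 5>1]
(B,Q): NE
(C,P): not NE [P2→Q gives 3>0]
(C,Q): not NE [P1→B gives 9>6]

NE set: (B,Q)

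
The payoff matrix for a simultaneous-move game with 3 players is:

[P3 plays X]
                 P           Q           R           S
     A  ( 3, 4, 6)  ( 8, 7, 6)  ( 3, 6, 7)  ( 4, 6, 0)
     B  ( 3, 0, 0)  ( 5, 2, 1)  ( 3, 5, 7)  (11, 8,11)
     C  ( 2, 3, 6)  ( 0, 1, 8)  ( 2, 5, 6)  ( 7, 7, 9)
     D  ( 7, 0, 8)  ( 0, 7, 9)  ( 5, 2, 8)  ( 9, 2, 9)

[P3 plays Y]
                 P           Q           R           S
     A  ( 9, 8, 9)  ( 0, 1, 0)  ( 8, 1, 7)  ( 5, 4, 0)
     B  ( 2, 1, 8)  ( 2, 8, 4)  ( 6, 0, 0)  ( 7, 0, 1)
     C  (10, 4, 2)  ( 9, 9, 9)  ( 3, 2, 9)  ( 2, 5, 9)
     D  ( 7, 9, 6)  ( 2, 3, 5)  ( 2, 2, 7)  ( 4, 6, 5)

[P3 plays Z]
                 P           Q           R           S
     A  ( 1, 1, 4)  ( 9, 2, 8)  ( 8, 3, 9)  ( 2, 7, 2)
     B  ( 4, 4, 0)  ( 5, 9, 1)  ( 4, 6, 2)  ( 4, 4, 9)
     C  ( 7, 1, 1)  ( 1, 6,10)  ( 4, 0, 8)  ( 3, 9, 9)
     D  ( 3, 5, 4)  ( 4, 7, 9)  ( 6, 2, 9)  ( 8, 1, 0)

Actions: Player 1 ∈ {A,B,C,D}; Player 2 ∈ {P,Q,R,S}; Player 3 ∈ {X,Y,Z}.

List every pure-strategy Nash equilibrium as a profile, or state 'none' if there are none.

(A,P,X): not NE [P1→D gives 7>3; P2→Q gives 7>4; P3→Y gives 9>6]
(A,P,Y): not NE [P1→C gives 10>9]
(A,P,Z): not NE [P1→C gives 7>1; P2→S gives 7>1; P3→Y gives 9>4]
(A,Q,X): not NE [P3→Z gives 8>6]
(A,Q,Y): not NE [P1→C gives 9>0; P2→P gives 8>1; P3→Z gives 8>0]
(A,Q,Z): not NE [P2→S gives 7>2]
(A,R,X): not NE [P1→D gives 5>3; P2→Q gives 7>6; P3→Z gives 9>7]
(A,R,Y): not NE [P2→P gives 8>1; P3→Z gives 9>7]
(A,R,Z): not NE [P2→S gives 7>3]
(A,S,X): not NE [P1→B gives 11>4; P2→Q gives 7>6; P3→Z gives 2>0]
(A,S,Y): not NE [P1→B gives 7>5; P2→P gives 8>4; P3→Z gives 2>0]
(A,S,Z): not NE [P1→D gives 8>2]
(B,P,X): not NE [P1→D gives 7>3; P2→S gives 8>0; P3→Y gives 8>0]
(B,P,Y): not NE [P1→C gives 10>2; P2→Q gives 8>1]
(B,P,Z): not NE [P1→C gives 7>4; P2→Q gives 9>4; P3→Y gives 8>0]
(B,Q,X): not NE [P1→A gives 8>5; P2→S gives 8>2; P3→Y gives 4>1]
(B,Q,Y): not NE [P1→C gives 9>2]
(B,Q,Z): not NE [P1→A gives 9>5; P3→Y gives 4>1]
(B,R,X): not NE [P1→D gives 5>3; P2→S gives 8>5]
(B,R,Y): not NE [P1→A gives 8>6; P2→Q gives 8>0; P3→X gives 7>0]
(B,R,Z): not NE [P1→A gives 8>4; P2→Q gives 9>6; P3→X gives 7>2]
(B,S,X): NE
(B,S,Y): not NE [P2→Q gives 8>0; P3→X gives 11>1]
(B,S,Z): not NE [P1→D gives 8>4; P2→Q gives 9>4; P3→X gives 11>9]
(C,P,X): not NE [P1→D gives 7>2; P2→S gives 7>3]
(C,P,Y): not NE [P2→Q gives 9>4; P3→X gives 6>2]
(C,P,Z): not NE [P2→S gives 9>1; P3→X gives 6>1]
(C,Q,X): not NE [P1→A gives 8>0; P2→S gives 7>1; P3→Z gives 10>8]
(C,Q,Y): not NE [P3→Z gives 10>9]
(C,Q,Z): not NE [P1→A gives 9>1; P2→S gives 9>6]
(C,R,X): not NE [P1→D gives 5>2; P2→S gives 7>5; P3→Y gives 9>6]
(C,R,Y): not NE [P1→A gives 8>3; P2→Q gives 9>2]
(C,R,Z): not NE [P1→A gives 8>4; P2→S gives 9>0; P3→Y gives 9>8]
(C,S,X): not NE [P1→B gives 11>7]
(C,S,Y): not NE [P1→B gives 7>2; P2→Q gives 9>5]
(C,S,Z): not NE [P1→D gives 8>3]
(D,P,X): not NE [P2→Q gives 7>0]
(D,P,Y): not NE [P1→C gives 10>7; P3→X gives 8>6]
(D,P,Z): not NE [P1→C gives 7>3; P2→Q gives 7>5; P3→X gives 8>4]
(D,Q,X): not NE [P1→A gives 8>0]
(D,Q,Y): not NE [P1→C gives 9>2; P2→P gives 9>3; P3→Z gives 9>5]
(D,Q,Z): not NE [P1→A gives 9>4]
(D,R,X): not NE [P2→Q gives 7>2; P3→Z gives 9>8]
(D,R,Y): not NE [P1→A gives 8>2; P2→P gives 9>2; P3→Z gives 9>7]
(D,R,Z): not NE [P1→A gives 8>6; P2→Q gives 7>2]
(D,S,X): not NE [P1→B gives 11>9; P2→Q gives 7>2]
(D,S,Y): not NE [P1→B gives 7>4; P2→P gives 9>6; P3→X gives 9>5]
(D,S,Z): not NE [P2→Q gives 7>1; P3→X gives 9>0]

PSNE = {(B,S,X)}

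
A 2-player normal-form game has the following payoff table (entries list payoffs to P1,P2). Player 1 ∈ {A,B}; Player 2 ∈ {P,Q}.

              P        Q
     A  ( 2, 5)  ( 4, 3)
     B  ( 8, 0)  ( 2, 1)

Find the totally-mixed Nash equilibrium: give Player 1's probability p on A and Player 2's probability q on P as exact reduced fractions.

P1 mixes 1/3 on A; P2 mixes 1/4 on P

P1 indiff ⇒ q·2+(1-q)·4 = q·8+(1-q)·2 ⇒ q(-6) = (1-q)(-2) ⇒ q = 1/4
P2 indiff ⇒ p·5+(1-p)·0 = p·3+(1-p)·1 ⇒ p(2) = (1-p)(1) ⇒ p = 1/3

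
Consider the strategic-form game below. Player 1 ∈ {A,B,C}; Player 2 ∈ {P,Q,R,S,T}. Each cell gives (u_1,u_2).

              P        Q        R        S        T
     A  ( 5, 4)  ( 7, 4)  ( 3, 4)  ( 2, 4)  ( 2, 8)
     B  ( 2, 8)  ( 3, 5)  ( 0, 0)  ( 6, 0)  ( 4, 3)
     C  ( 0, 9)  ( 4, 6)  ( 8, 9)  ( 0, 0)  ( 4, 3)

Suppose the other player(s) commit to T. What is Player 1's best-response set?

argmax u_1 = {B,C}

u_1(A vs T) = 2
u_1(B vs T) = 4
u_1(C vs T) = 4
max payoff 4 at {B,C}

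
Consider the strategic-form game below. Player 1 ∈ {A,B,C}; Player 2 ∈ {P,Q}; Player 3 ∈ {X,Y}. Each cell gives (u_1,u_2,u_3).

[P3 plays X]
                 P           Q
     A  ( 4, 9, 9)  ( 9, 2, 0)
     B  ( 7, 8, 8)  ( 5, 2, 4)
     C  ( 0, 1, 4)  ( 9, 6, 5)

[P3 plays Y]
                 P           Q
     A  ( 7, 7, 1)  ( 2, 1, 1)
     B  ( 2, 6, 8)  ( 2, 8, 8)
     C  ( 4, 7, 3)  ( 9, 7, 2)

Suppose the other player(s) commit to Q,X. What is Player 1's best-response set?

u_1(A vs Q,X) = 9
u_1(B vs Q,X) = 5
u_1(C vs Q,X) = 9
max payoff 9 at {A,C}

BR_1 = {A,C}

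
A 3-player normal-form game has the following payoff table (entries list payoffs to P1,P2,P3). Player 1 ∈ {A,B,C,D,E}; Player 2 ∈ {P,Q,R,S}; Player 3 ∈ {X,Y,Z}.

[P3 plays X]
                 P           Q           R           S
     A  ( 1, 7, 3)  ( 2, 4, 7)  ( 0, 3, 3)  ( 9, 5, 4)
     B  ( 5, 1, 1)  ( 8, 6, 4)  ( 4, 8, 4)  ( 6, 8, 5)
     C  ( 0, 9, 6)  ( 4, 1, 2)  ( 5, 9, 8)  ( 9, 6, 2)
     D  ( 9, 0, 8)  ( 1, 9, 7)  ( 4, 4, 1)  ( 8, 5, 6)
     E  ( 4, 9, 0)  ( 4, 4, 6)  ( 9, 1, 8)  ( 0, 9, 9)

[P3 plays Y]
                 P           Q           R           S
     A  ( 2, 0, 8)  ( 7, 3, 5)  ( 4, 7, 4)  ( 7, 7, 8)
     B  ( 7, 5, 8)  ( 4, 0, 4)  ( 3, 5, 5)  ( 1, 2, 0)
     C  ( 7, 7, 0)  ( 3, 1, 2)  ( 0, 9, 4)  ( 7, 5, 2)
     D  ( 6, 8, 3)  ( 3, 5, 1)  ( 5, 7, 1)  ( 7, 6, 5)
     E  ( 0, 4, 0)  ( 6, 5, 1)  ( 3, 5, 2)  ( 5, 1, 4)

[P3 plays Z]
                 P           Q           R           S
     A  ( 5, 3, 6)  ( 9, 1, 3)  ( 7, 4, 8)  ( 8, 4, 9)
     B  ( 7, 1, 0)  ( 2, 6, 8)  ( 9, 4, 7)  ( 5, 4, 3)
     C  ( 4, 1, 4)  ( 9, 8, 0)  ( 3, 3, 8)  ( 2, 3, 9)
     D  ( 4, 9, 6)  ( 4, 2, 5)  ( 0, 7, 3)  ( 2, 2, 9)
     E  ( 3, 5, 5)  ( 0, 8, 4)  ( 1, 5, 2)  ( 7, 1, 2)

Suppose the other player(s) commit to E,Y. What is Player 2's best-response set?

P2 best: {Q,R}

u_2(P vs E,Y) = 4
u_2(Q vs E,Y) = 5
u_2(R vs E,Y) = 5
u_2(S vs E,Y) = 1
max payoff 5 at {Q,R}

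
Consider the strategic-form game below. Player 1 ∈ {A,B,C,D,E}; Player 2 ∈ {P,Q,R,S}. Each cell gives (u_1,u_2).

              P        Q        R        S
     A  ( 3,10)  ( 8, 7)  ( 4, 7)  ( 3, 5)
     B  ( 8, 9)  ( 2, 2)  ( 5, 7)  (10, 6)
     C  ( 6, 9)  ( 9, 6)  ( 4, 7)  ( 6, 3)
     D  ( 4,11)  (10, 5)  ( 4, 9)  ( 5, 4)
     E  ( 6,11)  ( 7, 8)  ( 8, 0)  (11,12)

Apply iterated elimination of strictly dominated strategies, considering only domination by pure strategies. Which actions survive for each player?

P2 drop Q (P beats it: A:10>7 B:9>2 C:9>6 D:11>5 E:11>8)
P1 drop A (B beats it: P:8>3 R:5>4 S:10>3)
P1 drop C (B beats it: P:8>6 R:5>4 S:10>6)
P1 drop D (B beats it: P:8>4 R:5>4 S:10>5)
P2 drop R (P beats it: B:9>7 E:11>0)
P1→{B,E} P2→{P,S}

Remaining: P1:{B,E} P2:{P,S}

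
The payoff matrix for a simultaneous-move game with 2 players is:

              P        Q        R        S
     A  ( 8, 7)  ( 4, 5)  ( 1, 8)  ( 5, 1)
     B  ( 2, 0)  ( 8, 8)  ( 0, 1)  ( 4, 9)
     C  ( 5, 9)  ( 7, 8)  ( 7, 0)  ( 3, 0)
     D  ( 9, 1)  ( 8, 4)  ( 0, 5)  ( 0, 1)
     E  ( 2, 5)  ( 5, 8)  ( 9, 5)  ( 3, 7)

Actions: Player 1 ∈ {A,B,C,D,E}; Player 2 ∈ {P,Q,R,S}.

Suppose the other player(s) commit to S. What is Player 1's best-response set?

argmax u_1 = {A}

u_1(A vs S) = 5
u_1(B vs S) = 4
u_1(C vs S) = 3
u_1(D vs S) = 0
u_1(E vs S) = 3
max payoff 5 at {A}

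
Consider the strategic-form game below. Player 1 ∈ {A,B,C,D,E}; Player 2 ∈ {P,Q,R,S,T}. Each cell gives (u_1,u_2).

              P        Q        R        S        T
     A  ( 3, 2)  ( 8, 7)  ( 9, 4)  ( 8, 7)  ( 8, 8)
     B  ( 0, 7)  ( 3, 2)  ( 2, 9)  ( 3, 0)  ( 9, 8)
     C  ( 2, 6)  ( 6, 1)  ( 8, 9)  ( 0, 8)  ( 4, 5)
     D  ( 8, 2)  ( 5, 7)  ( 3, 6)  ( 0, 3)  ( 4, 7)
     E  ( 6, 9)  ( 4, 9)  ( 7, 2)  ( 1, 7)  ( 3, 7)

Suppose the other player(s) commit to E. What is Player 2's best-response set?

u_2(P vs E) = 9
u_2(Q vs E) = 9
u_2(R vs E) = 2
u_2(S vs E) = 7
u_2(T vs E) = 7
max payoff 9 at {P,Q}

BR_2 = {P,Q}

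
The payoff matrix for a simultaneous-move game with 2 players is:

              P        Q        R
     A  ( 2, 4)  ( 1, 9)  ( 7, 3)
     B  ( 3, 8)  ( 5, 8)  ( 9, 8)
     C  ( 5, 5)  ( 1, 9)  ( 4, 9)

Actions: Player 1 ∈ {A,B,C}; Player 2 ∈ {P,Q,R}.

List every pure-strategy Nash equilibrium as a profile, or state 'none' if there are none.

(A,P): not NE [P1→C gives 5>2; P2→Q gives 9>4]
(A,Q): not NE [P1→B gives 5>1]
(A,R): not NE [P1→B gives 9>7; P2→Q gives 9>3]
(B,P): not NE [P1→C gives 5>3]
(B,Q): NE
(B,R): NE
(C,P): not NE [P2→R gives 9>5]
(C,Q): not NE [P1→B gives 5>1]
(C,R): not NE [P1→B gives 9>4]

Nash profiles: (B,Q), (B,R)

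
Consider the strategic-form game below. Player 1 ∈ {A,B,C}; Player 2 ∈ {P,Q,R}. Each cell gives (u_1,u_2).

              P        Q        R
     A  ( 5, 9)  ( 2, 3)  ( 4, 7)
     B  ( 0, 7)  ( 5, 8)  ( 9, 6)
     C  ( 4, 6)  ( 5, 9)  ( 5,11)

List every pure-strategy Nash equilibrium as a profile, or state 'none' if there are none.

PSNE = {(A,P), (B,Q)}

(A,P): NE
(A,Q): not NE [P1→C gives 5>2; P2→P gives 9>3]
(A,R): not NE [P1→B gives 9>4; P2→P gives 9>7]
(B,P): not NE [P1→A gives 5>0; P2→Q gives 8>7]
(B,Q): NE
(B,R): not NE [P2→Q gives 8>6]
(C,P): not NE [P1→A gives 5>4; P2→R gives 11>6]
(C,Q): not NE [P2→R gives 11>9]
(C,R): not NE [P1→B gives 9>5]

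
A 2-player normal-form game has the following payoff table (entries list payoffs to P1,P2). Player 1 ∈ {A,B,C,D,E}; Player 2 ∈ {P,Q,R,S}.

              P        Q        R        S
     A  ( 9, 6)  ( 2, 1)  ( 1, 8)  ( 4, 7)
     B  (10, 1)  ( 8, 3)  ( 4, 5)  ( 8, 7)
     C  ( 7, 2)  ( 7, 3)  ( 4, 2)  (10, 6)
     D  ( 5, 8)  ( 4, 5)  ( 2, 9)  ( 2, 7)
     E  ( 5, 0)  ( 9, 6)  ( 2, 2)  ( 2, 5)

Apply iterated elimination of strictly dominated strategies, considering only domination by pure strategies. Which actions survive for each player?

IESDS → P1:{B,C,E} P2:{Q,S}

P1 drop A (B beats it: P:10>9 Q:8>2 R:4>1 S:8>4)
P1 drop D (B beats it: P:10>5 Q:8>4 R:4>2 S:8>2)
P2 drop P (Q beats it: B:3>1 C:3>2 E:6>0)
P2 drop R (S beats it: B:7>5 C:6>2 E:5>2)
P1→{B,C,E} P2→{Q,S}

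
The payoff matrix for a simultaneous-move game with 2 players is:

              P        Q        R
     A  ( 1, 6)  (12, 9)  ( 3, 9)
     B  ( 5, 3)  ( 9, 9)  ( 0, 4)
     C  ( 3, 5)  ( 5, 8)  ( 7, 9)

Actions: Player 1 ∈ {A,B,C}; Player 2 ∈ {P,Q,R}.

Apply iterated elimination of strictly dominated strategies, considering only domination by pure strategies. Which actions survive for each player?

Remaining: P1:{A,C} P2:{Q,R}

P2 drop P (Q beats it: A:9>6 B:9>3 C:8>5)
P1 drop B (A beats it: Q:12>9 R:3>0)
P1→{A,C} P2→{Q,R}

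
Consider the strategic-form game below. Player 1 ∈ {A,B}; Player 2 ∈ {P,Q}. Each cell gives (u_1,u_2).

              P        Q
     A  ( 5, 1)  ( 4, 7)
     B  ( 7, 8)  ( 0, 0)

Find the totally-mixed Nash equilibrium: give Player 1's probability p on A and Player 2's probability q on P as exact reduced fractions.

P1 mixes 4/7 on A; P2 mixes 2/3 on P

P1 indiff ⇒ q·5+(1-q)·4 = q·7+(1-q)·0 ⇒ q(-2) = (1-q)(-4) ⇒ q = 2/3
P2 indiff ⇒ p·1+(1-p)·8 = p·7+(1-p)·0 ⇒ p(-6) = (1-p)(-8) ⇒ p = 4/7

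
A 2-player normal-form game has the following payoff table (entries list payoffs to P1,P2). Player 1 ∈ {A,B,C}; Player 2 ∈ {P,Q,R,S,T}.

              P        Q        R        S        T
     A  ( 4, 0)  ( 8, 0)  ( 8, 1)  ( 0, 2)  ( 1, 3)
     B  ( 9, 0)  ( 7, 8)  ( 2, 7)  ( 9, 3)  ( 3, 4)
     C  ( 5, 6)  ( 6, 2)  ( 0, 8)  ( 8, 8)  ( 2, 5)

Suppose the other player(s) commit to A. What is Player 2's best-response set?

BR_2 = {T}

u_2(P vs A) = 0
u_2(Q vs A) = 0
u_2(R vs A) = 1
u_2(S vs A) = 2
u_2(T vs A) = 3
max payoff 3 at {T}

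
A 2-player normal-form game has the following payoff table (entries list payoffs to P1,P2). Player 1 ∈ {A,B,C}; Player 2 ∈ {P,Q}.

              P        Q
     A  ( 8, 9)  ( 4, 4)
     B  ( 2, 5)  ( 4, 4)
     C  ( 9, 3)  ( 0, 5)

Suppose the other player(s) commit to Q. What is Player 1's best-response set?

P1 best: {A,B}

u_1(A vs Q) = 4
u_1(B vs Q) = 4
u_1(C vs Q) = 0
max payoff 4 at {A,B}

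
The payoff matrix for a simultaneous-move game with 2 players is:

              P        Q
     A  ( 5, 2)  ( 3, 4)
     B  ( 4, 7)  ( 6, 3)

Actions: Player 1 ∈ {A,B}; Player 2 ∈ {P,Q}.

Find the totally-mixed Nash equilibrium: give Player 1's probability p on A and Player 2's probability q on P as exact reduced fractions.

(p,q) = (2/3, 3/4)

P1 indiff ⇒ q·5+(1-q)·3 = q·4+(1-q)·6 ⇒ q(1) = (1-q)(3) ⇒ q = 3/4
P2 indiff ⇒ p·2+(1-p)·7 = p·4+(1-p)·3 ⇒ p(-2) = (1-p)(-4) ⇒ p = 2/3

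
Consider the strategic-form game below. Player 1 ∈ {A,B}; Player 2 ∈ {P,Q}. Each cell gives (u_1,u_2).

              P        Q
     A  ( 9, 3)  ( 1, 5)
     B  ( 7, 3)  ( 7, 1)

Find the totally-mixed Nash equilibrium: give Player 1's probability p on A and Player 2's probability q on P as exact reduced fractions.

P1 indiff ⇒ q·9+(1-q)·1 = q·7+(1-q)·7 ⇒ q(2) = (1-q)(6) ⇒ q = 3/4
P2 indiff ⇒ p·3+(1-p)·3 = p·5+(1-p)·1 ⇒ p(-2) = (1-p)(-2) ⇒ p = 1/2

p=1/2, q=3/4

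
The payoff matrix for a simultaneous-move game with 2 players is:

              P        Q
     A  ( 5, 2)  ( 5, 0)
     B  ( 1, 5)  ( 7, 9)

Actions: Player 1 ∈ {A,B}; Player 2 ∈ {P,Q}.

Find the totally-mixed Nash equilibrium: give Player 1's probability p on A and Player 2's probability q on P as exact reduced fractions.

(p,q) = (2/3, 1/3)

P1 indiff ⇒ q·5+(1-q)·5 = q·1+(1-q)·7 ⇒ q(4) = (1-q)(2) ⇒ q = 1/3
P2 indiff ⇒ p·2+(1-p)·5 = p·0+(1-p)·9 ⇒ p(2) = (1-p)(4) ⇒ p = 2/3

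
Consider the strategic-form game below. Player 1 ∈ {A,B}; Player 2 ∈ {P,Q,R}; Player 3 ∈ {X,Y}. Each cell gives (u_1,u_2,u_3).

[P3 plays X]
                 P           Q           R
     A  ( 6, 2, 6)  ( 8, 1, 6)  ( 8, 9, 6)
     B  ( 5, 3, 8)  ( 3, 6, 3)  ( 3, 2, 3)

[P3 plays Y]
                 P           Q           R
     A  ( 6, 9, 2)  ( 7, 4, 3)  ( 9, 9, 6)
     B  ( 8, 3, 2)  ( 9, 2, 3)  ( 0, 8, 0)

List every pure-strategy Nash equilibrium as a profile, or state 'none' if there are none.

(A,P,X): not NE [P2→R gives 9>2]
(A,P,Y): not NE [P1→B gives 8>6; P3→X gives 6>2]
(A,Q,X): not NE [P2→R gives 9>1]
(A,Q,Y): not NE [P1→B gives 9>7; P2→R gives 9>4; P3→X gives 6>3]
(A,R,X): NE
(A,R,Y): NE
(B,P,X): not NE [P1→A gives 6>5; P2→Q gives 6>3]
(B,P,Y): not NE [P2→R gives 8>3; P3→X gives 8>2]
(B,Q,X): not NE [P1→A gives 8>3]
(B,Q,Y): not NE [P2→R gives 8>2]
(B,R,X): not NE [P1→A gives 8>3; P2→Q gives 6>2]
(B,R,Y): not NE [P1→A gives 9>0; P3→X gives 3>0]

NE set: (A,R,X), (A,R,Y)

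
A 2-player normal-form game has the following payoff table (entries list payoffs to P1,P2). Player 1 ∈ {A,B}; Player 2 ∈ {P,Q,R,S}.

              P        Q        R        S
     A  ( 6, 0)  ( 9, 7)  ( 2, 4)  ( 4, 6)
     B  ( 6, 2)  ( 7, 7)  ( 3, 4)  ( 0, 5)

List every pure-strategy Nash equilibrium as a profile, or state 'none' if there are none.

PSNE = {(A,Q)}

(A,P): not NE [P2→Q gives 7>0]
(A,Q): NE
(A,R): not NE [P1→B gives 3>2; P2→Q gives 7>4]
(A,S): not NE [P2→Q gives 7>6]
(B,P): not NE [P2→Q gives 7>2]
(B,Q): not NE [P1→A gives 9>7]
(B,R): not NE [P2→Q gives 7>4]
(B,S): not NE [P1→A gives 4>0; P2→Q gives 7>5]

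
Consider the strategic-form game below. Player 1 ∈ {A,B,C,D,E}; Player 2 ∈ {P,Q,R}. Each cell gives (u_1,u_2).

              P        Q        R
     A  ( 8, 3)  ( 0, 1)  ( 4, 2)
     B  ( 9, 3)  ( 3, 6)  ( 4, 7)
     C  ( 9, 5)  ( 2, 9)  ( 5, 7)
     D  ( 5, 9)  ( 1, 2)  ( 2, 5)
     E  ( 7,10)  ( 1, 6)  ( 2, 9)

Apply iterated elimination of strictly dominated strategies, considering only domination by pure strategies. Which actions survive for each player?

Remaining: P1:{B,C} P2:{Q,R}

P1 drop A (C beats it: P:9>8 Q:2>0 R:5>4)
P1 drop D (B beats it: P:9>5 Q:3>1 R:4>2)
P1 drop E (B beats it: P:9>7 Q:3>1 R:4>2)
P2 drop P (Q beats it: B:6>3 C:9>5)
P1→{B,C} P2→{Q,R}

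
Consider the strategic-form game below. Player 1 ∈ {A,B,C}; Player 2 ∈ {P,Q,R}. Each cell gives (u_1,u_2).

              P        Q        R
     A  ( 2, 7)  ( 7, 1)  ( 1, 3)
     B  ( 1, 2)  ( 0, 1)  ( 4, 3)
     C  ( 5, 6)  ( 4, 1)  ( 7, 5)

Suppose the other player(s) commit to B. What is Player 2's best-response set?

u_2(P vs B) = 2
u_2(Q vs B) = 1
u_2(R vs B) = 3
max payoff 3 at {R}

argmax u_2 = {R}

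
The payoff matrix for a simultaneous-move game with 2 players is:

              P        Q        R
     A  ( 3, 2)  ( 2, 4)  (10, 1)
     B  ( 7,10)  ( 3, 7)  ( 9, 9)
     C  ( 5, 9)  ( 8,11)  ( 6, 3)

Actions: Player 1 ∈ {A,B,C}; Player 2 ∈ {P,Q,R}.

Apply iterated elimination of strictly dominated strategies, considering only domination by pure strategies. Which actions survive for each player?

P2 drop R (P beats it: A:2>1 B:10>9 C:9>3)
P1 drop A (B beats it: P:7>3 Q:3>2)
P1→{B,C} P2→{P,Q}

Survivors P1:{B,C} P2:{P,Q}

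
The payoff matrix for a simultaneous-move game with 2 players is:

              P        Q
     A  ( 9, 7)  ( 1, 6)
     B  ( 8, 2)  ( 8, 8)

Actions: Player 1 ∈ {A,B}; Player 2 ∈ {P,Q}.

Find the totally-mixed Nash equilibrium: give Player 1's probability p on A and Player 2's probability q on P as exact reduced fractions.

P1 indiff ⇒ q·9+(1-q)·1 = q·8+(1-q)·8 ⇒ q(1) = (1-q)(7) ⇒ q = 7/8
P2 indiff ⇒ p·7+(1-p)·2 = p·6+(1-p)·8 ⇒ p(1) = (1-p)(6) ⇒ p = 6/7

p=6/7, q=7/8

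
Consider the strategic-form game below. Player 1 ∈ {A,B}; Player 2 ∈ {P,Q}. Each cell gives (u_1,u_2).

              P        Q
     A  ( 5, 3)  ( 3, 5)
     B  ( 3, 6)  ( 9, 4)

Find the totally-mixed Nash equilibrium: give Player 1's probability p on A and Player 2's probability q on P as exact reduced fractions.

(p,q) = (1/2, 3/4)

P1 indiff ⇒ q·5+(1-q)·3 = q·3+(1-q)·9 ⇒ q(2) = (1-q)(6) ⇒ q = 3/4
P2 indiff ⇒ p·3+(1-p)·6 = p·5+(1-p)·4 ⇒ p(-2) = (1-p)(-2) ⇒ p = 1/2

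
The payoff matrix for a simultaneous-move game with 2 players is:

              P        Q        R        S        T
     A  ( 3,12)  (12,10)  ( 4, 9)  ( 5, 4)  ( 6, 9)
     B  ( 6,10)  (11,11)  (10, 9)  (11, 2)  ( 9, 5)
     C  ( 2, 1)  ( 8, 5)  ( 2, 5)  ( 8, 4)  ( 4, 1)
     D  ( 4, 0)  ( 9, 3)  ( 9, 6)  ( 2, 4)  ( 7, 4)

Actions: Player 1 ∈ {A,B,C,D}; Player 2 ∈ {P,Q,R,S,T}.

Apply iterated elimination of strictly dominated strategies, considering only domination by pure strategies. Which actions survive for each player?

P1 drop C (B beats it: P:6>2 Q:11>8 R:10>2 S:11>8 T:9>4)
P1 drop D (B beats it: P:6>4 Q:11>9 R:10>9 S:11>2 T:9>7)
P2 drop R (P beats it: A:12>9 B:10>9)
P2 drop S (P beats it: A:12>4 B:10>2)
P2 drop T (P beats it: A:12>9 B:10>5)
P1→{A,B} P2→{P,Q}

Remaining: P1:{A,B} P2:{P,Q}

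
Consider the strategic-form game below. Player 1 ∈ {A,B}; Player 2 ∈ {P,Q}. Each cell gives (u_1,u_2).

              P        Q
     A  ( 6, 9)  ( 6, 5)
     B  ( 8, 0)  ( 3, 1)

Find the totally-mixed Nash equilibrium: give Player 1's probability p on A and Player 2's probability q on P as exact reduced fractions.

(p,q) = (1/5, 3/5)

P1 indiff ⇒ q·6+(1-q)·6 = q·8+(1-q)·3 ⇒ q(-2) = (1-q)(-3) ⇒ q = 3/5
P2 indiff ⇒ p·9+(1-p)·0 = p·5+(1-p)·1 ⇒ p(4) = (1-p)(1) ⇒ p = 1/5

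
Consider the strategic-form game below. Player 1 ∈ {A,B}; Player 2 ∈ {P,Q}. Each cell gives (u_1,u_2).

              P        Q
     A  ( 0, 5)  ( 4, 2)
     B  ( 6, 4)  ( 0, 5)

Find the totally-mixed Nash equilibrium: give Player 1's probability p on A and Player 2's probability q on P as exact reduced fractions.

P1 indiff ⇒ q·0+(1-q)·4 = q·6+(1-q)·0 ⇒ q(-6) = (1-q)(-4) ⇒ q = 2/5
P2 indiff ⇒ p·5+(1-p)·4 = p·2+(1-p)·5 ⇒ p(3) = (1-p)(1) ⇒ p = 1/4

P1 mixes 1/4 on A; P2 mixes 2/5 on P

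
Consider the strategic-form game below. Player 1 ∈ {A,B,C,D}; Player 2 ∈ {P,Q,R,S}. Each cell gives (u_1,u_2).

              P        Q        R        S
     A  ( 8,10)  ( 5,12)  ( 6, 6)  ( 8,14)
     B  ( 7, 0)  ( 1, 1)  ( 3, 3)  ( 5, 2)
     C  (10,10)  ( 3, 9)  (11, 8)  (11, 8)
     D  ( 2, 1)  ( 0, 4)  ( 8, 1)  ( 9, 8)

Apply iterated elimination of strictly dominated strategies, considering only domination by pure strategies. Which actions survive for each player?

Survivors P1:{A,C} P2:{P,Q,S}

P1 drop B (A beats it: P:8>7 Q:5>1 R:6>3 S:8>5)
P1 drop D (C beats it: P:10>2 Q:3>0 R:11>8 S:11>9)
P2 drop R (P beats it: A:10>6 C:10>8)
P1→{A,C} P2→{P,Q,S}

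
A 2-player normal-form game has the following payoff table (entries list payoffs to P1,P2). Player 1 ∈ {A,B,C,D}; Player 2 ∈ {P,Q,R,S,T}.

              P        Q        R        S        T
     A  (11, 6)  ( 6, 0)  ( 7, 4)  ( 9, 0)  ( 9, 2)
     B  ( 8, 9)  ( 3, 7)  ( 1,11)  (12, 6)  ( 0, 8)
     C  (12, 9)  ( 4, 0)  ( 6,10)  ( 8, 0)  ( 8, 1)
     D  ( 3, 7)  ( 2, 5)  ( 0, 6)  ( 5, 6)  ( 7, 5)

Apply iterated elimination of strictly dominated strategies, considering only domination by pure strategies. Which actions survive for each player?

P1 drop D (A beats it: P:11>3 Q:6>2 R:7>0 S:9>5 T:9>7)
P2 drop Q (P beats it: A:6>0 B:9>7 C:9>0)
P2 drop S (P beats it: A:6>0 B:9>6 C:9>0)
P1 drop B (A beats it: P:11>8 R:7>1 T:9>0)
P2 drop T (P beats it: A:6>2 C:9>1)
P1→{A,C} P2→{P,R}

Remaining: P1:{A,C} P2:{P,R}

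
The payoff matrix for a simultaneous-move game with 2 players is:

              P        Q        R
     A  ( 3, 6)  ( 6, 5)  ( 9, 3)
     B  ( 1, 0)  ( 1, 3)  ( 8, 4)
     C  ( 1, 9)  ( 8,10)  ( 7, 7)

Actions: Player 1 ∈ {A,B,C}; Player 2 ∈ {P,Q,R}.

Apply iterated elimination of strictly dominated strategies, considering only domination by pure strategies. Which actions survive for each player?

Survivors P1:{A,C} P2:{P,Q}

P1 drop B (A beats it: P:3>1 Q:6>1 R:9>8)
P2 drop R (P beats it: A:6>3 C:9>7)
P1→{A,C} P2→{P,Q}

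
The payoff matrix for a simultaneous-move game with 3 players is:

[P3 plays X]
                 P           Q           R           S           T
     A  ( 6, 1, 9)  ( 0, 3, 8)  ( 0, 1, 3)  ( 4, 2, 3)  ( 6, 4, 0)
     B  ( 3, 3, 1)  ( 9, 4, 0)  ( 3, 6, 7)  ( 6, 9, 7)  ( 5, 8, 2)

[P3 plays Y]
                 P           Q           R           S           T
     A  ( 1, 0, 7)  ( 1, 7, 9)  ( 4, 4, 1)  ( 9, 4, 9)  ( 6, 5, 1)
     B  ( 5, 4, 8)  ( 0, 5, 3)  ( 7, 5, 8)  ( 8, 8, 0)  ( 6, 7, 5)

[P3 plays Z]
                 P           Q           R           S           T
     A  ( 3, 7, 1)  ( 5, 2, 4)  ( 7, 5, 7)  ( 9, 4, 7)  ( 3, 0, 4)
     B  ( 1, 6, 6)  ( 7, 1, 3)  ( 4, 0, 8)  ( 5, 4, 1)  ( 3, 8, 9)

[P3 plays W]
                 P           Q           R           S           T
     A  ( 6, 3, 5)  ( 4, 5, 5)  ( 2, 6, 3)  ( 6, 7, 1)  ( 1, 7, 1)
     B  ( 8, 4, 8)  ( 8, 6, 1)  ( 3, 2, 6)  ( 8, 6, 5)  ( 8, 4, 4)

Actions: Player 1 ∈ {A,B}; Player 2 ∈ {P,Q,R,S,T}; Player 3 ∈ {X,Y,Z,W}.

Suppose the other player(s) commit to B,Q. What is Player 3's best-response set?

BR_3 = {Y,Z}

u_3(X vs B,Q) = 0
u_3(Y vs B,Q) = 3
u_3(Z vs B,Q) = 3
u_3(W vs B,Q) = 1
max payoff 3 at {Y,Z}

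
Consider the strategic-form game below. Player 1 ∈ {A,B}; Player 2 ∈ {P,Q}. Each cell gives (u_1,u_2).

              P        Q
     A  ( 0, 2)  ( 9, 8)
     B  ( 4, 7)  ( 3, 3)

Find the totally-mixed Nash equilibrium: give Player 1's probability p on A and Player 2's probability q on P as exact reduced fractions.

P1 indiff ⇒ q·0+(1-q)·9 = q·4+(1-q)·3 ⇒ q(-4) = (1-q)(-6) ⇒ q = 3/5
P2 indiff ⇒ p·2+(1-p)·7 = p·8+(1-p)·3 ⇒ p(-6) = (1-p)(-4) ⇒ p = 2/5

(p,q) = (2/5, 3/5)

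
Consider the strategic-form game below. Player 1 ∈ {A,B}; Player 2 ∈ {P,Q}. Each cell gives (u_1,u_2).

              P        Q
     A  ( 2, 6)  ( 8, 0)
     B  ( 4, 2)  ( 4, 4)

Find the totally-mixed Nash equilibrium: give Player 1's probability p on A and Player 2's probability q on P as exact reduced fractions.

P1 mixes 1/4 on A; P2 mixes 2/3 on P

P1 indiff ⇒ q·2+(1-q)·8 = q·4+(1-q)·4 ⇒ q(-2) = (1-q)(-4) ⇒ q = 2/3
P2 indiff ⇒ p·6+(1-p)·2 = p·0+(1-p)·4 ⇒ p(6) = (1-p)(2) ⇒ p = 1/4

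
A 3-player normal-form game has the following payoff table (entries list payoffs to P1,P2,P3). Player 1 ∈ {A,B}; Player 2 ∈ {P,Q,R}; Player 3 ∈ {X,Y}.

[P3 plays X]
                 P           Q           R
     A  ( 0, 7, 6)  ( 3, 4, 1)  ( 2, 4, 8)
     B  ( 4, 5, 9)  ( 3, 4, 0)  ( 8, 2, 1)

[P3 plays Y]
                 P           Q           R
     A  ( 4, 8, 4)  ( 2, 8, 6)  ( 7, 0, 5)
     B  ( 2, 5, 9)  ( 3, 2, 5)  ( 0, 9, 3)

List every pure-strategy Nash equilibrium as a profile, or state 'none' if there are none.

(A,P,X): not NE [P1→B gives 4>0]
(A,P,Y): not NE [P3→X gives 6>4]
(A,Q,X): not NE [P2→P gives 7>4; P3→Y gives 6>1]
(A,Q,Y): not NE [P1→B gives 3>2]
(A,R,X): not NE [P1→B gives 8>2; P2→P gives 7>4]
(A,R,Y): not NE [P2→Q gives 8>0; P3→X gives 8>5]
(B,P,X): NE
(B,P,Y): not NE [P1→A gives 4>2; P2→R gives 9>5]
(B,Q,X): not NE [P2→P gives 5>4; P3→Y gives 5>0]
(B,Q,Y): not NE [P2→R gives 9>2]
(B,R,X): not NE [P2→P gives 5>2; P3→Y gives 3>1]
(B,R,Y): not NE [P1→A gives 7>0]

NE set: (B,P,X)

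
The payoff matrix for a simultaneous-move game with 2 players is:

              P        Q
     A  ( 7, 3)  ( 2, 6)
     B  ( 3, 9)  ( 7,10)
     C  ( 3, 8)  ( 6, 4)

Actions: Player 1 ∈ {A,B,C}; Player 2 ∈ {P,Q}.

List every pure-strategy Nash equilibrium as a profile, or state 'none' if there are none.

PSNE = {(B,Q)}

(A,P): not NE [P2→Q gives 6>3]
(A,Q): not NE [P1→B gives 7>2]
(B,P): not NE [P1→A gives 7>3; P2→Q gives 10>9]
(B,Q): NE
(C,P): not NE [P1→A gives 7>3]
(C,Q): not NE [P1→B gives 7>6; P2→P gives 8>4]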